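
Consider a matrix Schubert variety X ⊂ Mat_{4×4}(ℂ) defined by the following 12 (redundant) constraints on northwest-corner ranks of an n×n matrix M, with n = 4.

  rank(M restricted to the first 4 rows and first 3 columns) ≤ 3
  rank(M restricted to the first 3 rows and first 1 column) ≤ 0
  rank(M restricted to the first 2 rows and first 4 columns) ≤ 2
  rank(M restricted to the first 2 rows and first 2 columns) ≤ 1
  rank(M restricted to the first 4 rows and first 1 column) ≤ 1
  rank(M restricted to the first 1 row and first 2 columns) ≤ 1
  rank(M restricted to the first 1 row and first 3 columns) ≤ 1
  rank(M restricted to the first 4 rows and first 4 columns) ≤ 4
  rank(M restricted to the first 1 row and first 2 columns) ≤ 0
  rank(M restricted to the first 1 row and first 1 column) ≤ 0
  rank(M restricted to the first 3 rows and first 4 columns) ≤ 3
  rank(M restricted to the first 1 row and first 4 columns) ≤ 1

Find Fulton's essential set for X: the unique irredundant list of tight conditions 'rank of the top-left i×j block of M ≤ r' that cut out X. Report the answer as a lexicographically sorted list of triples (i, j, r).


Reconstructing r_w from the 12 given conditions:

  0  0  1  1
  0  1  2  2
  0  1  2  3
  1  2  3  4

the unique w with this rank table is (3, 2, 4, 1).

ℓ(w)=4; the 2 essential cells (i,j,r):

[(1, 2, 0), (3, 1, 0)]


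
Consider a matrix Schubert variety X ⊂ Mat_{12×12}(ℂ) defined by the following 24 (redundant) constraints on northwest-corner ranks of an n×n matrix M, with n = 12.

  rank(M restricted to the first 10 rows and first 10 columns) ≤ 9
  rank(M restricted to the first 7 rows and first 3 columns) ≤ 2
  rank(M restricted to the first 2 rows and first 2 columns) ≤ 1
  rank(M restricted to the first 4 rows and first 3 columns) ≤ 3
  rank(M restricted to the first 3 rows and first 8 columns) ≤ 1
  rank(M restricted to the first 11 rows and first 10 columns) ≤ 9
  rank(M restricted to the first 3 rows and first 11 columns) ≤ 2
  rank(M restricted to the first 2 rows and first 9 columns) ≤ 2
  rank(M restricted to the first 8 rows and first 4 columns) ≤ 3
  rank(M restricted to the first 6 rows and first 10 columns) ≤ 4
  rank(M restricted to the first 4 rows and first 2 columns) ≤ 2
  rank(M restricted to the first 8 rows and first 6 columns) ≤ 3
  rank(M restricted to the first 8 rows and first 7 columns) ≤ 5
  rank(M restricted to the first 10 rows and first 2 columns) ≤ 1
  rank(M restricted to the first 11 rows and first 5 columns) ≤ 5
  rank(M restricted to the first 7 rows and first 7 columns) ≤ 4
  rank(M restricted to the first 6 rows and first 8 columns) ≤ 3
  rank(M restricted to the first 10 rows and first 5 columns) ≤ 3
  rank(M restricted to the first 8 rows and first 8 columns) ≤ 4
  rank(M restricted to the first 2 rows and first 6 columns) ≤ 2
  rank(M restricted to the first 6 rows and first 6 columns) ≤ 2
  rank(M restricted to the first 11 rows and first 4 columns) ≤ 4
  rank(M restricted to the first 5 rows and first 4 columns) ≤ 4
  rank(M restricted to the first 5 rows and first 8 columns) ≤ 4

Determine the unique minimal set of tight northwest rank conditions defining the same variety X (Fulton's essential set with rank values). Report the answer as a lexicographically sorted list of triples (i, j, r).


Rank table r_w(12×12) implied by the 24 constraints:

  1 1 1 1 1 1 1 1 1 1 1 1
  1 1 1 1 1 1 1 1 2 2 2 2
  1 1 1 1 1 1 1 1 2 2 2 3
  1 1 2 2 2 2 2 2 3 3 3 4
  1 1 2 2 2 2 3 3 4 4 4 5
  1 1 2 2 2 2 3 3 4 4 5 6
  1 1 2 3 3 3 4 4 5 5 6 7
  1 1 2 3 3 3 4 4 5 6 7 8
  1 1 2 3 3 4 5 5 6 7 8 9
  1 1 2 3 3 4 5 6 7 8 9 10
  1 2 3 4 4 5 6 7 8 9 10 11
  1 2 3 4 5 6 7 8 9 10 11 12

hence w(1..12) = (1, 9, 12, 3, 7, 11, 4, 10, 6, 8, 2, 5).

ℓ(w)=36; the 9 essential cells (i,j,r):

[(3, 8, 1), (3, 11, 2), (6, 6, 2), (6, 8, 3), (6, 10, 4), (8, 6, 3), (8, 8, 4), (10, 2, 1), (10, 5, 3)]


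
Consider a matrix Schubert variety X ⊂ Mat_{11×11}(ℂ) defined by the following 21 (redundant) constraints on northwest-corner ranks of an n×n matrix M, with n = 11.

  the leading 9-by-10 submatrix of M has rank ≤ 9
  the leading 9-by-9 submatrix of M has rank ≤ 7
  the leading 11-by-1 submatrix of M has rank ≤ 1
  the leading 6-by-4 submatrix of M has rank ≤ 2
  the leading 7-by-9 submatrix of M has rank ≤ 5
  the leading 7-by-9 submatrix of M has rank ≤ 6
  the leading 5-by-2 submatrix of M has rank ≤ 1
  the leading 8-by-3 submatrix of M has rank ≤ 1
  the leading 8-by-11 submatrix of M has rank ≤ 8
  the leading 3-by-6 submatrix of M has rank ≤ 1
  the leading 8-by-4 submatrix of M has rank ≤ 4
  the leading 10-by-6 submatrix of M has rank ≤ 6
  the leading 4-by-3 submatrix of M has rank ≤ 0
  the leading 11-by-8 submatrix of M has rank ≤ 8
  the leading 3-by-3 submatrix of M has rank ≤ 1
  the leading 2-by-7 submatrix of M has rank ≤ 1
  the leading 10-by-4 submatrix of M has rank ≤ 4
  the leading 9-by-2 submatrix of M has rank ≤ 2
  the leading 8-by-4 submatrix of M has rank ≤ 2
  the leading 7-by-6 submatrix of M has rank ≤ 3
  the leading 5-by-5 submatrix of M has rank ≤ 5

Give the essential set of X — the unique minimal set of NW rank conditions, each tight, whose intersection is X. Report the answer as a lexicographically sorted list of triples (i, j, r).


Propagating the 21 rank bounds to every northwest block:

  R[1]: 0  0  0  1  1  1  1  1  1  1  1
  R[2]: 0  0  0  1  1  1  1  2  2  2  2
  R[3]: 0  0  0  1  1  1  2  3  3  3  3
  R[4]: 0  0  0  1  2  2  3  4  4  4  4
  R[5]: 1  1  1  2  3  3  4  5  5  5  5
  R[6]: 1  1  1  2  3  3  4  5  5  6  6
  R[7]: 1  1  1  2  3  3  4  5  5  6  7
  R[8]: 1  1  1  2  3  4  5  6  6  7  8
  R[9]: 1  2  2  3  4  5  6  7  7  8  9
  R[10]: 1  2  3  4  5  6  7  8  8  9  10
  R[11]: 1  2  3  4  5  6  7  8  9  10  11

so w = (4, 8, 7, 5, 1, 10, 11, 6, 2, 3, 9).

ℓ(w)=27; the 6 essential cells (i,j,r):

[(2, 7, 1), (3, 6, 1), (4, 3, 0), (7, 6, 3), (7, 9, 5), (8, 3, 1)]


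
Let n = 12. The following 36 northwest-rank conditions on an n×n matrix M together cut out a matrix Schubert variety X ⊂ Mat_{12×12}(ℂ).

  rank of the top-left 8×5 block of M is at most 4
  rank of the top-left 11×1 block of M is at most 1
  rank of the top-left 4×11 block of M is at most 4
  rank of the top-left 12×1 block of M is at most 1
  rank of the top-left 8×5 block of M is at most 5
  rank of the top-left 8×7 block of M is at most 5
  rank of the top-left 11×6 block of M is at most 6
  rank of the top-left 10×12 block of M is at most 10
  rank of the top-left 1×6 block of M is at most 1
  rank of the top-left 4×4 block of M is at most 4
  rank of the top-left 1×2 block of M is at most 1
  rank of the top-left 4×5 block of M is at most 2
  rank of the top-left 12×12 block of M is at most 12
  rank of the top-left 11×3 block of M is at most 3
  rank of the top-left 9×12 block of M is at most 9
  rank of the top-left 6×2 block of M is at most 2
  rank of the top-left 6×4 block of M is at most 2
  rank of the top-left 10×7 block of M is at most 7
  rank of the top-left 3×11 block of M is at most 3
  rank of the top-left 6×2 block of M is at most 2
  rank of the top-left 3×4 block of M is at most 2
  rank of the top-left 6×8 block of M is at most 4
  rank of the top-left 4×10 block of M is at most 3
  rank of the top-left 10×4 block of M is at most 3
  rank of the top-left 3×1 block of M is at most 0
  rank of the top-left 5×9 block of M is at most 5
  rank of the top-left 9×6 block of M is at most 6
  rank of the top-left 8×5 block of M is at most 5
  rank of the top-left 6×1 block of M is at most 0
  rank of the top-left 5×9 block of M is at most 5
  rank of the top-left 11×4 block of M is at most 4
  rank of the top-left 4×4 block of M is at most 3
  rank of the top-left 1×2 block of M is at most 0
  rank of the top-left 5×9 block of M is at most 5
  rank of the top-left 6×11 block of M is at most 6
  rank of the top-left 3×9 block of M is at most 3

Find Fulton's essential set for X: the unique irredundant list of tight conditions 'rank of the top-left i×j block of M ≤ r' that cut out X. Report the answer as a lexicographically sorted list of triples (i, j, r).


Computing R[i][j] = min implied NW-rank bound (n=12, 36 conditions):

  0  0  1  1  1  1  1  1  1  1  1  1
  0  1  2  2  2  2  2  2  2  2  2  2
  0  1  2  2  2  3  3  3  3  3  3  3
  0  1  2  2  2  3  3  3  3  3  4  4
  0  1  2  2  3  4  4  4  4  4  5  5
  0  1  2  2  3  4  4  4  5  5  6  6
  1  2  3  3  4  5  5  5  6  6  7  7
  1  2  3  3  4  5  5  6  7  7  8  8
  1  2  3  3  4  5  6  7  8  8  9  9
  1  2  3  3  4  5  6  7  8  9  10  10
  1  2  3  4  5  6  7  8  9  10  11  11
  1  2  3  4  5  6  7  8  9  10  11  12

giving w = (3, 2, 6, 11, 5, 9, 1, 8, 7, 10, 4, 12) via Δ²R.

ℓ(w)=23; the 8 essential cells (i,j,r):

[(1, 2, 0), (4, 5, 2), (4, 10, 3), (6, 1, 0), (6, 4, 2), (6, 8, 4), (8, 7, 5), (10, 4, 3)]


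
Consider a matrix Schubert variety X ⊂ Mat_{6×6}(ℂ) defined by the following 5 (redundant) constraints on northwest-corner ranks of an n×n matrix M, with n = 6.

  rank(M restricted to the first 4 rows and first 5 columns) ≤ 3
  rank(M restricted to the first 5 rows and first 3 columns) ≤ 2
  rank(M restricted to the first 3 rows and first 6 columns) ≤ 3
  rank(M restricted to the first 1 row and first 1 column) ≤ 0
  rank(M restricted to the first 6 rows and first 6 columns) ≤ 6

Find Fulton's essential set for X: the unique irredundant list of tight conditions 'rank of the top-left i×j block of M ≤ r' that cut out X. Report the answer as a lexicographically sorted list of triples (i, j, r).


Propagating the 5 rank bounds to every northwest block:

  i=1: 0 1 1 1 1 1
  i=2: 1 2 2 2 2 2
  i=3: 1 2 2 3 3 3
  i=4: 1 2 2 3 3 4
  i=5: 1 2 2 3 4 5
  i=6: 1 2 3 4 5 6

so w = (2, 1, 4, 6, 5, 3).

3 SE-corners of the 5-cell Rothe diagram give Ess(w):

[(1, 1, 0), (4, 5, 3), (5, 3, 2)]


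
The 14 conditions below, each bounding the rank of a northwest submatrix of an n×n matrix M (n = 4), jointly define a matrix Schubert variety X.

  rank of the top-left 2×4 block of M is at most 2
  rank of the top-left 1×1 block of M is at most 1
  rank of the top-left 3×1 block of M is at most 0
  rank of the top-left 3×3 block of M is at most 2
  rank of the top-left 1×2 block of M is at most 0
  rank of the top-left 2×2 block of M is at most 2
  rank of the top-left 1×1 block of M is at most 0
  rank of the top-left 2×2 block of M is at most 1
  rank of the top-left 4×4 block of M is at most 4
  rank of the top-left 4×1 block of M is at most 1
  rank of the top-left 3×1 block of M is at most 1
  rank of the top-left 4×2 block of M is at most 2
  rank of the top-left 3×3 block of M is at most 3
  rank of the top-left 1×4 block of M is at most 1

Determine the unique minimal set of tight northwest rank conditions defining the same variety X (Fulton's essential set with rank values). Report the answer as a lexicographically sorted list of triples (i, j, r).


Propagating the 14 rank bounds to every northwest block:

  R[1]: 0  0  1  1
  R[2]: 0  1  2  2
  R[3]: 0  1  2  3
  R[4]: 1  2  3  4

hence w(1..4) = (3, 2, 4, 1).

D(w) has 4 cells with 2 SE-corners; essential set:

[(1, 2, 0), (3, 1, 0)]


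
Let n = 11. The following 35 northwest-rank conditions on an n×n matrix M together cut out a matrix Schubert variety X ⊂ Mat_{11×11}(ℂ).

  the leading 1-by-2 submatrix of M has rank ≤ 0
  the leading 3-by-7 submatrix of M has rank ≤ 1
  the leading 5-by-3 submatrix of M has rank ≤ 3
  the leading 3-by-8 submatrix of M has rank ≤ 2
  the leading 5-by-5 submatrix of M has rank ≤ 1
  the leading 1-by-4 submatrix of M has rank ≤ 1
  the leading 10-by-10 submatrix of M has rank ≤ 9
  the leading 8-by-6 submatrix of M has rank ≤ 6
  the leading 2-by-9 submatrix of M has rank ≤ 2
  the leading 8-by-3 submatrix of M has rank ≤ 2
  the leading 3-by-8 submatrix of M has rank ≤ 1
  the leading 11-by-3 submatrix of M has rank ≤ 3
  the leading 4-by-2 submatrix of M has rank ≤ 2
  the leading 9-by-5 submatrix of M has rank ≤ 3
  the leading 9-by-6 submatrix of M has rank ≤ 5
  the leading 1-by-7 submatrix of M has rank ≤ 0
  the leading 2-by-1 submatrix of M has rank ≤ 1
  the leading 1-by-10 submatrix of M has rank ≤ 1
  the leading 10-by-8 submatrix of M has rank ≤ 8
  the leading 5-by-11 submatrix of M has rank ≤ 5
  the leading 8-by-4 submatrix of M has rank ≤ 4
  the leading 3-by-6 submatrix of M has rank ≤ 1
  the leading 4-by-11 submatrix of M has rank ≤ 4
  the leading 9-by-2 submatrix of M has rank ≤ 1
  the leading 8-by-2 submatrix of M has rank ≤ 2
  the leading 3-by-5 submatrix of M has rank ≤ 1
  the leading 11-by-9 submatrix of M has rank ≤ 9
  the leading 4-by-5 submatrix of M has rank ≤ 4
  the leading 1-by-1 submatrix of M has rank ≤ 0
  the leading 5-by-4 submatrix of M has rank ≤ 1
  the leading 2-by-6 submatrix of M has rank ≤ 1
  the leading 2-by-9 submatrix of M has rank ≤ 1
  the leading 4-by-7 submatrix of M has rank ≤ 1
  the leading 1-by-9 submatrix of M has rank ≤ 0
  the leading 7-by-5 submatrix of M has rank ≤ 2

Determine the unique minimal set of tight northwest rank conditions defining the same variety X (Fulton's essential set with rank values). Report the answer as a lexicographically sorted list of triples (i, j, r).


Reconstructing r_w from the 35 given conditions:

  i=1: 0 0 0 0 0 0 0 0 0 1 1
  i=2: 1 1 1 1 1 1 1 1 1 2 2
  i=3: 1 1 1 1 1 1 1 1 2 3 3
  i=4: 1 1 1 1 1 1 1 2 3 4 4
  i=5: 1 1 1 1 1 2 2 3 4 5 5
  i=6: 1 1 2 2 2 3 3 4 5 6 6
  i=7: 1 1 2 2 2 3 4 5 6 7 7
  i=8: 1 1 2 3 3 4 5 6 7 8 8
  i=9: 1 1 2 3 3 4 5 6 7 8 9
  i=10: 1 2 3 4 4 5 6 7 8 9 10
  i=11: 1 2 3 4 5 6 7 8 9 10 11

giving w = (10, 1, 9, 8, 6, 3, 7, 4, 11, 2, 5) via Δ²R.

ℓ(w)=33; the 7 essential cells (i,j,r):

[(1, 9, 0), (3, 8, 1), (4, 7, 1), (5, 5, 1), (7, 5, 2), (9, 2, 1), (9, 5, 3)]


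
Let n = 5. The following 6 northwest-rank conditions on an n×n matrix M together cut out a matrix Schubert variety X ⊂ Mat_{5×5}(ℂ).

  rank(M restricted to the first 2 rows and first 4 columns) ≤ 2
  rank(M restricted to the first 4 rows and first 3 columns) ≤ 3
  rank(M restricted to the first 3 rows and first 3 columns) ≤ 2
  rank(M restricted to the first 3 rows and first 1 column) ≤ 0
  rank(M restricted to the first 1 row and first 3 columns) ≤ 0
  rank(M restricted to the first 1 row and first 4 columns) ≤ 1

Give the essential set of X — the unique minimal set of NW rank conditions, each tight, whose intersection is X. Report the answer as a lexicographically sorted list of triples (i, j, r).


Rank table r_w(5×5) implied by the 6 constraints:

  row 1: 0 0 0 1 1
  row 2: 0 1 1 2 2
  row 3: 0 1 2 3 3
  row 4: 1 2 3 4 4
  row 5: 1 2 3 4 5

reading off 1-entries of Δ²R: w = (4, 2, 3, 1, 5).

2 SE-corners of the 5-cell Rothe diagram give Ess(w):

[(1, 3, 0), (3, 1, 0)]


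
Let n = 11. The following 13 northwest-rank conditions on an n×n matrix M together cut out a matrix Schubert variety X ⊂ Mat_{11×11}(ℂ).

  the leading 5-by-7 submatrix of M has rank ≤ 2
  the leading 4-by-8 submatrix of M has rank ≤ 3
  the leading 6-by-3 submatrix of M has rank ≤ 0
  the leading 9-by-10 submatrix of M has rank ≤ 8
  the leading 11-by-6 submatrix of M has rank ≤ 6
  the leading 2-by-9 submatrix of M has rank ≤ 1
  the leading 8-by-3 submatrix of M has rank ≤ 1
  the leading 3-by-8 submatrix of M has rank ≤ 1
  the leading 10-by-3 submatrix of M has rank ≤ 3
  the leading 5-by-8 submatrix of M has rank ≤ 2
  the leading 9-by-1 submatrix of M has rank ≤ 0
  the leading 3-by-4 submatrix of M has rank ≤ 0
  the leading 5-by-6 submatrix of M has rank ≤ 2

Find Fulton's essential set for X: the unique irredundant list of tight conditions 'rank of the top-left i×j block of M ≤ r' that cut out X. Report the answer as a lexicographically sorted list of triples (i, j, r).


Propagating the 13 rank bounds to every northwest block:

  R[1]: 0 0 0 0 1 1 1 1 1 1 1
  R[2]: 0 0 0 0 1 1 1 1 1 2 2
  R[3]: 0 0 0 0 1 1 1 1 2 3 3
  R[4]: 0 0 0 1 2 2 2 2 3 4 4
  R[5]: 0 0 0 1 2 2 2 2 3 4 5
  R[6]: 0 0 0 1 2 3 3 3 4 5 6
  R[7]: 0 1 1 2 3 4 4 4 5 6 7
  R[8]: 0 1 1 2 3 4 5 5 6 7 8
  R[9]: 0 1 2 3 4 5 6 6 7 8 9
  R[10]: 1 2 3 4 5 6 7 7 8 9 10
  R[11]: 1 2 3 4 5 6 7 8 9 10 11

hence w(1..11) = (5, 10, 9, 4, 11, 6, 2, 7, 3, 1, 8).

ℓ(w)=35; the 7 essential cells (i,j,r):

[(2, 9, 1), (3, 4, 0), (3, 8, 1), (5, 8, 2), (6, 3, 0), (8, 3, 1), (9, 1, 0)]


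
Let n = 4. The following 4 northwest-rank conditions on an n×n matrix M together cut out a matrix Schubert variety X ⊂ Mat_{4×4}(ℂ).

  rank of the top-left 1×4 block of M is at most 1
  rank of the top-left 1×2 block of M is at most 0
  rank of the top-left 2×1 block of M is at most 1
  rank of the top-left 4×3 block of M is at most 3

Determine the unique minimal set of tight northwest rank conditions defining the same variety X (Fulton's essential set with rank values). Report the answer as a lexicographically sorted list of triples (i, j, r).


Propagating the 4 rank bounds to every northwest block:

  R[1]: 0 | 0 | 1 | 1
  R[2]: 1 | 1 | 2 | 2
  R[3]: 1 | 2 | 3 | 3
  R[4]: 1 | 2 | 3 | 4

giving w = (3, 1, 2, 4) via Δ²R.

ℓ(w)=2; the 1 essential cell (i,j,r):

[(1, 2, 0)]


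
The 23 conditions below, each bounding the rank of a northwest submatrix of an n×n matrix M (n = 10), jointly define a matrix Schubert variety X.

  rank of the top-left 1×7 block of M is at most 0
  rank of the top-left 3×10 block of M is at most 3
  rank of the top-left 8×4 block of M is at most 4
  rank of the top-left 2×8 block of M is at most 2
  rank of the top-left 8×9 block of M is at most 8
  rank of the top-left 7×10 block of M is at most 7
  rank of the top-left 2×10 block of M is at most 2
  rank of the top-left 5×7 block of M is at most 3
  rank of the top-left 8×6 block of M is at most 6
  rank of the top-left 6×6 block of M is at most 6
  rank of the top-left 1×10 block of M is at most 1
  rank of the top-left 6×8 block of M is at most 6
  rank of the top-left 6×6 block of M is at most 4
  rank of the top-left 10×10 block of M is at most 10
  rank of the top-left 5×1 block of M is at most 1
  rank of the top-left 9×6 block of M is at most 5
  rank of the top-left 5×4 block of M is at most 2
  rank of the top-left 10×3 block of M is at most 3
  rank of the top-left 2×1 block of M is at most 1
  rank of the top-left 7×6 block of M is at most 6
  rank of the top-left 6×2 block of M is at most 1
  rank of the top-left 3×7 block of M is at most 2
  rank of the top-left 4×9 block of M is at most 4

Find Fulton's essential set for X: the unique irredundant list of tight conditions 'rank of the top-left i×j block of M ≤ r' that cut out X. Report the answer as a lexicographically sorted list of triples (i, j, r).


Reconstructing r_w from the 23 given conditions:

  row 1: 0 0 0 0 0 0 0 1 1 1
  row 2: 1 1 1 1 1 1 1 2 2 2
  row 3: 1 1 2 2 2 2 2 3 3 3
  row 4: 1 1 2 2 3 3 3 4 4 4
  row 5: 1 1 2 2 3 3 3 4 5 5
  row 6: 1 1 2 3 4 4 4 5 6 6
  row 7: 1 2 3 4 5 5 5 6 7 7
  row 8: 1 2 3 4 5 5 6 7 8 8
  row 9: 1 2 3 4 5 5 6 7 8 9
  row 10: 1 2 3 4 5 6 7 8 9 10

reading off 1-entries of Δ²R: w = (8, 1, 3, 5, 9, 4, 2, 7, 10, 6).

ℓ(w)=17; the 5 essential cells (i,j,r):

[(1, 7, 0), (5, 4, 2), (5, 7, 3), (6, 2, 1), (9, 6, 5)]


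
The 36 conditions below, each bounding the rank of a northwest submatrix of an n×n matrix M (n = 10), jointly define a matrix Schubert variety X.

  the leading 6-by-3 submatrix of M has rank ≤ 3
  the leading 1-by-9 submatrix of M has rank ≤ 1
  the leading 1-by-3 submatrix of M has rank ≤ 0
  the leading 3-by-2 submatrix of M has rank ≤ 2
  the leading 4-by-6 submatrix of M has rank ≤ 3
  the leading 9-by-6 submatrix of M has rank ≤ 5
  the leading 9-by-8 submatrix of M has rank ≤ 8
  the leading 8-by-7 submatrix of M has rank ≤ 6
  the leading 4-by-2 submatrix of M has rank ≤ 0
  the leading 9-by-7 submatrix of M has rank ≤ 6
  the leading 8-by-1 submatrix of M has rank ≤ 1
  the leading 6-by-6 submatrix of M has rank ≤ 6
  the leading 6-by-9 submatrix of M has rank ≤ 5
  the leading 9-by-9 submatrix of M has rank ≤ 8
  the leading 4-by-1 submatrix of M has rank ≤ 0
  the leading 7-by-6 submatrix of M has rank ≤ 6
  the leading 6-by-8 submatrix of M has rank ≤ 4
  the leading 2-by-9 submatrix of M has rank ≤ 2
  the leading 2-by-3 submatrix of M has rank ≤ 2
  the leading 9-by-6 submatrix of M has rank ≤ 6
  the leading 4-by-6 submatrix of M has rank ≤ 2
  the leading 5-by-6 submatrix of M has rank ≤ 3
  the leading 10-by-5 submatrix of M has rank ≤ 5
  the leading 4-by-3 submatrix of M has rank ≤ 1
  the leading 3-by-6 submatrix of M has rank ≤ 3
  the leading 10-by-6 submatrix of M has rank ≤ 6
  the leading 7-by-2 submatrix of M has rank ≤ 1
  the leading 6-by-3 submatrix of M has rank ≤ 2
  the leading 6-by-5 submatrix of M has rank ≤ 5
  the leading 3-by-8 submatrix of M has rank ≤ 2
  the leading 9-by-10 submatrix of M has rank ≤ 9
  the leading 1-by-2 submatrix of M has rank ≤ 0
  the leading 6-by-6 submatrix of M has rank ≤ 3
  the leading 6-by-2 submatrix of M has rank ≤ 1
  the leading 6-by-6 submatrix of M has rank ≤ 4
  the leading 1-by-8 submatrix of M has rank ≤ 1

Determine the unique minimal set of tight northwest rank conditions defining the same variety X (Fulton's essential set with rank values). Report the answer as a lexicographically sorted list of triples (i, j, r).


Recovering R(i,j) via the rank-extension bound from the 36 conditions:

  row 1: 0, 0, 0, 1, 1, 1, 1, 1, 1, 1
  row 2: 0, 0, 1, 2, 2, 2, 2, 2, 2, 2
  row 3: 0, 0, 1, 2, 2, 2, 2, 2, 3, 3
  row 4: 0, 0, 1, 2, 2, 2, 3, 3, 4, 4
  row 5: 1, 1, 2, 3, 3, 3, 4, 4, 5, 5
  row 6: 1, 1, 2, 3, 3, 3, 4, 4, 5, 6
  row 7: 1, 1, 2, 3, 4, 4, 5, 5, 6, 7
  row 8: 1, 2, 3, 4, 5, 5, 6, 6, 7, 8
  row 9: 1, 2, 3, 4, 5, 5, 6, 7, 8, 9
  row 10: 1, 2, 3, 4, 5, 6, 7, 8, 9, 10

giving w = (4, 3, 9, 7, 1, 10, 5, 2, 8, 6) via Δ²R.

Fulton essential set (8 of the 21 Rothe cells):

[(1, 3, 0), (3, 8, 2), (4, 2, 0), (4, 6, 2), (6, 6, 3), (6, 8, 4), (7, 2, 1), (9, 6, 5)]


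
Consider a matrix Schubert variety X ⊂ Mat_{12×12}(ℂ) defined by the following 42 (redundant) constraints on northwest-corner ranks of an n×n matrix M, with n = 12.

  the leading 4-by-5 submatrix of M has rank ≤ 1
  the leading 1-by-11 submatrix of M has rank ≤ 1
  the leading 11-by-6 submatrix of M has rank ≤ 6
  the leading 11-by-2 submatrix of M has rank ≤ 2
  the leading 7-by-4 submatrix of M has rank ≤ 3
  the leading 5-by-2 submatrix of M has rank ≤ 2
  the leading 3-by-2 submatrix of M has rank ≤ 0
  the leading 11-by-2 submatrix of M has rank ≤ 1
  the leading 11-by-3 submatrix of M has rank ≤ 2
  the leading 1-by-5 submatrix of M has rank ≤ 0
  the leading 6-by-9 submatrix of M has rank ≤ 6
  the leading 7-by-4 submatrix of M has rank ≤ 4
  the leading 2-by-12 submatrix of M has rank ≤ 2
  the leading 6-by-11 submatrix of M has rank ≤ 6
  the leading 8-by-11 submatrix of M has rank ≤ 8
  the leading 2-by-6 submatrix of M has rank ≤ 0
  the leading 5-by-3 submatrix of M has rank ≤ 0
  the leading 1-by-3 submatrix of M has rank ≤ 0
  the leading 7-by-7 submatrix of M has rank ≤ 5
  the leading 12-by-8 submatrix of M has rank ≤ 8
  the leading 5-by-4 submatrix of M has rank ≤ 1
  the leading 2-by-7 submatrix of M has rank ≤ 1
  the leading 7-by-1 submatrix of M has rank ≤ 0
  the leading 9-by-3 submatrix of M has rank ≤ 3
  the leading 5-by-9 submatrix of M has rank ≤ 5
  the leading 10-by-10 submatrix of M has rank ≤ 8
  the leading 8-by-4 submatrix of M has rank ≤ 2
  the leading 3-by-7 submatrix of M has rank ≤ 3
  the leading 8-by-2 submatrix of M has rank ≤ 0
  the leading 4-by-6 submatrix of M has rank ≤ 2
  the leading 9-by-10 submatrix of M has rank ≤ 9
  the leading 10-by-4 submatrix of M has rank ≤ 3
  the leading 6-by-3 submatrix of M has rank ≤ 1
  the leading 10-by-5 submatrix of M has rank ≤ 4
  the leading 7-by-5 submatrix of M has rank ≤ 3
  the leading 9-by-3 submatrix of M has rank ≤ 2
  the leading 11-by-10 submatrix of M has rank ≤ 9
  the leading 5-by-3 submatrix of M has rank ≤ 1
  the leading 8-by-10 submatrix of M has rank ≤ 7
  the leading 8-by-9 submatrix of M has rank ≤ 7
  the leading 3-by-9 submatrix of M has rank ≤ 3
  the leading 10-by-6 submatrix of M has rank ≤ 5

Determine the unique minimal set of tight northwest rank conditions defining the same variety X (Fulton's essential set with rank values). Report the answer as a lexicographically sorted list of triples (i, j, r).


Recovering R(i,j) via the rank-extension bound from the 42 conditions:

  i=1: 0 | 0 | 0 | 0 | 0 | 0 | 1 | 1 | 1 | 1 | 1 | 1
  i=2: 0 | 0 | 0 | 0 | 0 | 0 | 1 | 2 | 2 | 2 | 2 | 2
  i=3: 0 | 0 | 0 | 1 | 1 | 1 | 2 | 3 | 3 | 3 | 3 | 3
  i=4: 0 | 0 | 0 | 1 | 1 | 2 | 3 | 4 | 4 | 4 | 4 | 4
  i=5: 0 | 0 | 0 | 1 | 2 | 3 | 4 | 5 | 5 | 5 | 5 | 5
  i=6: 0 | 0 | 1 | 2 | 3 | 4 | 5 | 6 | 6 | 6 | 6 | 6
  i=7: 0 | 0 | 1 | 2 | 3 | 4 | 5 | 6 | 7 | 7 | 7 | 7
  i=8: 0 | 0 | 1 | 2 | 3 | 4 | 5 | 6 | 7 | 7 | 8 | 8
  i=9: 1 | 1 | 2 | 3 | 4 | 5 | 6 | 7 | 8 | 8 | 9 | 9
  i=10: 1 | 1 | 2 | 3 | 4 | 5 | 6 | 7 | 8 | 8 | 9 | 10
  i=11: 1 | 1 | 2 | 3 | 4 | 5 | 6 | 7 | 8 | 9 | 10 | 11
  i=12: 1 | 2 | 3 | 4 | 5 | 6 | 7 | 8 | 9 | 10 | 11 | 12

giving w = (7, 8, 4, 6, 5, 3, 9, 11, 1, 12, 10, 2) via Δ²R.

Rothe diagram D(w) (32 cells), 7 SE-corners (essential conditions):

[(2, 6, 0), (4, 5, 1), (5, 3, 0), (8, 2, 0), (8, 10, 7), (10, 10, 8), (11, 2, 1)]


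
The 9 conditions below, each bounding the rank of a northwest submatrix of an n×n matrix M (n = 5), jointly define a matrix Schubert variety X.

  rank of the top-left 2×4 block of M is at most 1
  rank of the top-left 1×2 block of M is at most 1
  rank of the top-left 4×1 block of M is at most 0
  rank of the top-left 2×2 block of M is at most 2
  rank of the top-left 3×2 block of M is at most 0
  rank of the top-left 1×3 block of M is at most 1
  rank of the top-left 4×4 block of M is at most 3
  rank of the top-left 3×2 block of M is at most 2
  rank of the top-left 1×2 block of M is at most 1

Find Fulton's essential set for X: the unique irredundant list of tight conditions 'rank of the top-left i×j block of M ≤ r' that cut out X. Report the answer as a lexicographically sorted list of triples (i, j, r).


Rank table r_w(5×5) implied by the 9 constraints:

  0 | 0 | 1 | 1 | 1
  0 | 0 | 1 | 1 | 2
  0 | 0 | 1 | 2 | 3
  0 | 1 | 2 | 3 | 4
  1 | 2 | 3 | 4 | 5

hence w(1..5) = (3, 5, 4, 2, 1).

D(w) has 8 cells with 3 SE-corners; essential set:

[(2, 4, 1), (3, 2, 0), (4, 1, 0)]


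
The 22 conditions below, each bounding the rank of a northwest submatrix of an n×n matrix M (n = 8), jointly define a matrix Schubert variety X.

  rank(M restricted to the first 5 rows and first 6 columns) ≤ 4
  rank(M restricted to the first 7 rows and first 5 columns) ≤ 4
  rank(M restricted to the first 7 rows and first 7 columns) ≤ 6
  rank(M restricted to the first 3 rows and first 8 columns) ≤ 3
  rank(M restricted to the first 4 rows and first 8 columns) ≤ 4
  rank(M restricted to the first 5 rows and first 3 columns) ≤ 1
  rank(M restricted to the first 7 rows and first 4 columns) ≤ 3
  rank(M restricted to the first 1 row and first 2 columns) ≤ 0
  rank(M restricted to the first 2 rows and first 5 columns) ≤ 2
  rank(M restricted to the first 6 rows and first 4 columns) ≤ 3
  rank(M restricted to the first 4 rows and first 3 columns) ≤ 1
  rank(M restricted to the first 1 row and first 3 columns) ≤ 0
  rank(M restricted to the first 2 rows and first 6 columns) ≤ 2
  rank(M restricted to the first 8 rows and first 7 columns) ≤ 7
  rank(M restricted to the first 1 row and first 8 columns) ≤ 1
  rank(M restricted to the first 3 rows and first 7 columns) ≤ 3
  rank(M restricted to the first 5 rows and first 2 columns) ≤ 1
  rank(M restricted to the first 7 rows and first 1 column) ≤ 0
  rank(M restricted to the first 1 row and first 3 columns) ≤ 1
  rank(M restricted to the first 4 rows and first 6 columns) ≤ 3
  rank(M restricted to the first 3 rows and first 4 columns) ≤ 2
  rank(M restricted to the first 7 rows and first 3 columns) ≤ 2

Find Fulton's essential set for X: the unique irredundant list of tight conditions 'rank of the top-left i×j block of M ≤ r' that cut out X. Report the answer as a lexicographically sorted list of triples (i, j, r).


The tightest implied rank at each (i,j), from the 22 conditions:

  row 1: 0, 0, 0, 1, 1, 1, 1, 1
  row 2: 0, 1, 1, 2, 2, 2, 2, 2
  row 3: 0, 1, 1, 2, 3, 3, 3, 3
  row 4: 0, 1, 1, 2, 3, 3, 4, 4
  row 5: 0, 1, 1, 2, 3, 4, 5, 5
  row 6: 0, 1, 2, 3, 4, 5, 6, 6
  row 7: 0, 1, 2, 3, 4, 5, 6, 7
  row 8: 1, 2, 3, 4, 5, 6, 7, 8

reading off 1-entries of Δ²R: w = (4, 2, 5, 7, 6, 3, 8, 1).

|D(w)|=13, |Ess(w)|=4:

[(1, 3, 0), (4, 6, 3), (5, 3, 1), (7, 1, 0)]


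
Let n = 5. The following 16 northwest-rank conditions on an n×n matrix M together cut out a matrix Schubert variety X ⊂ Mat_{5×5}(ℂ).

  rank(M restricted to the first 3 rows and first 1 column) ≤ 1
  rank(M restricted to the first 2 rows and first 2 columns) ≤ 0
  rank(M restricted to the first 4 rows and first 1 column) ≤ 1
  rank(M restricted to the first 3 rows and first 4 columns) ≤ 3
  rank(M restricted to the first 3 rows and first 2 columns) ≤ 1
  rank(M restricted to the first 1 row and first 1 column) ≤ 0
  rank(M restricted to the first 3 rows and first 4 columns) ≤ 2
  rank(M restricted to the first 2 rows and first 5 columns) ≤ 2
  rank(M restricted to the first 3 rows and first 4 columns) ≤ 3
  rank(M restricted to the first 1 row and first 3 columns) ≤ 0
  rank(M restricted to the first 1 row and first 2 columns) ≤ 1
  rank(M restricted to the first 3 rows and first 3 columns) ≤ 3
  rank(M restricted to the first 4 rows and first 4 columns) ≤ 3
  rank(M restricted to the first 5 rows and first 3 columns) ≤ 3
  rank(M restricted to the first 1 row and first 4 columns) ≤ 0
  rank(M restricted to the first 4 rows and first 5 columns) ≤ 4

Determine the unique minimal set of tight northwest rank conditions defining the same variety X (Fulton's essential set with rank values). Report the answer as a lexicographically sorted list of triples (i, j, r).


Reconstructing r_w from the 16 given conditions:

  0, 0, 0, 0, 1
  0, 0, 1, 1, 2
  1, 1, 2, 2, 3
  1, 2, 3, 3, 4
  1, 2, 3, 4, 5

hence w(1..5) = (5, 3, 1, 2, 4).

2 SE-corners of the 6-cell Rothe diagram give Ess(w):

[(1, 4, 0), (2, 2, 0)]


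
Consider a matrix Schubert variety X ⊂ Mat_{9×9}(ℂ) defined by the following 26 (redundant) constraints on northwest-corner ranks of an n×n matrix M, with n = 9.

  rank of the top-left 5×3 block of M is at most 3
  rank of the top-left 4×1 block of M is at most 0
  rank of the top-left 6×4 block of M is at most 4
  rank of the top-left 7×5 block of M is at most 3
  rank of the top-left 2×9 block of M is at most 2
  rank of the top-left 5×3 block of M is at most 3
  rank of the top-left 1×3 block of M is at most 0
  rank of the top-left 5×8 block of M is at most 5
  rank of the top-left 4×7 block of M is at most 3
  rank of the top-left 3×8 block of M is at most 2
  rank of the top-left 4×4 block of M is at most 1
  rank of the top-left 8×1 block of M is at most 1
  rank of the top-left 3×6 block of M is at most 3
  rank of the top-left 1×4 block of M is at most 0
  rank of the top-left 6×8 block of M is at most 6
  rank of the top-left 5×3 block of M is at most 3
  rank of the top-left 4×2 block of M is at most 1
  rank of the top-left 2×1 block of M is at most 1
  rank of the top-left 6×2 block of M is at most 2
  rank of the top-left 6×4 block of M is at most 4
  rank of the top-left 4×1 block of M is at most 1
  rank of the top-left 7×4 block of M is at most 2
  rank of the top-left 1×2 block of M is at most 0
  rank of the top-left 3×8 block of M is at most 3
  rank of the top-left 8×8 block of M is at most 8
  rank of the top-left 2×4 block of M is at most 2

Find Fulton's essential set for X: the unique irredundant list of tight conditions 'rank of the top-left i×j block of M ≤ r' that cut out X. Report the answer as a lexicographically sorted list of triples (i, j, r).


Propagating the 26 rank bounds to every northwest block:

  0  0  0  0  1  1  1  1  1
  0  1  1  1  2  2  2  2  2
  0  1  1  1  2  2  2  2  3
  0  1  1  1  2  3  3  3  4
  1  2  2  2  3  4  4  4  5
  1  2  2  2  3  4  5  5  6
  1  2  2  2  3  4  5  6  7
  1  2  3  3  4  5  6  7  8
  1  2  3  4  5  6  7  8  9

second differences of R give the permutation w = (5, 2, 9, 6, 1, 7, 8, 3, 4).

5 SE-corners of the 18-cell Rothe diagram give Ess(w):

[(1, 4, 0), (3, 8, 2), (4, 1, 0), (4, 4, 1), (7, 4, 2)]


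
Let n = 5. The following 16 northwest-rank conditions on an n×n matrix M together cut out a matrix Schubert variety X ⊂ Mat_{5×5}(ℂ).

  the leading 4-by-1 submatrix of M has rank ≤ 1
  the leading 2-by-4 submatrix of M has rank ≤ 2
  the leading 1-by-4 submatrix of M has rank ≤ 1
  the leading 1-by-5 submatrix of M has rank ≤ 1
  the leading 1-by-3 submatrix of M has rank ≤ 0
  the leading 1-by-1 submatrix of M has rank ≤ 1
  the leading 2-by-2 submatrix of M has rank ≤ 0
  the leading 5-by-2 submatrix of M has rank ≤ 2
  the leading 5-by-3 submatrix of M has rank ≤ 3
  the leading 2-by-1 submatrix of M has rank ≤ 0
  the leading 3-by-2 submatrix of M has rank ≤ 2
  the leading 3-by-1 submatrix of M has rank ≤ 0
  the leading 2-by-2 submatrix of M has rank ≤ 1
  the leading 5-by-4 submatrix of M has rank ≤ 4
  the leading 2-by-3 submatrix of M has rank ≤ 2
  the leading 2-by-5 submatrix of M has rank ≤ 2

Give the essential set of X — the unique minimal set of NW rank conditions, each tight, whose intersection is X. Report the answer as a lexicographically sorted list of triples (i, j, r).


Recovering R(i,j) via the rank-extension bound from the 16 conditions:

  i=1: 0, 0, 0, 1, 1
  i=2: 0, 0, 1, 2, 2
  i=3: 0, 1, 2, 3, 3
  i=4: 1, 2, 3, 4, 4
  i=5: 1, 2, 3, 4, 5

so w = (4, 3, 2, 1, 5).

Rothe diagram D(w) (6 cells), 3 SE-corners (essential conditions):

[(1, 3, 0), (2, 2, 0), (3, 1, 0)]


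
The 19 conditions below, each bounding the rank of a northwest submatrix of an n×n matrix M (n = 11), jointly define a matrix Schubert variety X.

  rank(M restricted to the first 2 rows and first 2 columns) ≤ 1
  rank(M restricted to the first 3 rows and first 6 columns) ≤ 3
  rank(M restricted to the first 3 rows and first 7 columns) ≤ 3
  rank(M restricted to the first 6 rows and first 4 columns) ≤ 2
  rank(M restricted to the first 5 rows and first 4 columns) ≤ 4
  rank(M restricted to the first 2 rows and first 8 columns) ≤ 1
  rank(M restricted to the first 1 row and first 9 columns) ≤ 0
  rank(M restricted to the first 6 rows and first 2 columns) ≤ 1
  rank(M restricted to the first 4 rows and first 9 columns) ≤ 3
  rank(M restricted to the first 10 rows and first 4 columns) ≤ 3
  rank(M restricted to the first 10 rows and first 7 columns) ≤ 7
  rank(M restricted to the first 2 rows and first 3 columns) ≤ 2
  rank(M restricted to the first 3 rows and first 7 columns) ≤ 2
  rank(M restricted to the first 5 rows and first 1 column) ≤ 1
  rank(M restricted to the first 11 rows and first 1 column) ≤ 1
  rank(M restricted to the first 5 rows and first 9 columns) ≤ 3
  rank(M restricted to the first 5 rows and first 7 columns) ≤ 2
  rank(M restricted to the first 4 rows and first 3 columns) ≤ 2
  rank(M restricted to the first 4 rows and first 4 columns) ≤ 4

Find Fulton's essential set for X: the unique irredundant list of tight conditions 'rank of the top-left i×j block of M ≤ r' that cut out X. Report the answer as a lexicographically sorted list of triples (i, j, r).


Computing R[i][j] = min implied NW-rank bound (n=11, 19 conditions):

  i=1: 0 | 0 | 0 | 0 | 0 | 0 | 0 | 0 | 0 | 1 | 1
  i=2: 1 | 1 | 1 | 1 | 1 | 1 | 1 | 1 | 1 | 2 | 2
  i=3: 1 | 1 | 2 | 2 | 2 | 2 | 2 | 2 | 2 | 3 | 3
  i=4: 1 | 1 | 2 | 2 | 2 | 2 | 2 | 3 | 3 | 4 | 4
  i=5: 1 | 1 | 2 | 2 | 2 | 2 | 2 | 3 | 3 | 4 | 5
  i=6: 1 | 1 | 2 | 2 | 3 | 3 | 3 | 4 | 4 | 5 | 6
  i=7: 1 | 2 | 3 | 3 | 4 | 4 | 4 | 5 | 5 | 6 | 7
  i=8: 1 | 2 | 3 | 3 | 4 | 5 | 5 | 6 | 6 | 7 | 8
  i=9: 1 | 2 | 3 | 3 | 4 | 5 | 6 | 7 | 7 | 8 | 9
  i=10: 1 | 2 | 3 | 3 | 4 | 5 | 6 | 7 | 8 | 9 | 10
  i=11: 1 | 2 | 3 | 4 | 5 | 6 | 7 | 8 | 9 | 10 | 11

hence w(1..11) = (10, 1, 3, 8, 11, 5, 2, 6, 7, 9, 4).

Rothe diagram D(w) (26 cells), 6 SE-corners (essential conditions):

[(1, 9, 0), (5, 7, 2), (5, 9, 3), (6, 2, 1), (6, 4, 2), (10, 4, 3)]


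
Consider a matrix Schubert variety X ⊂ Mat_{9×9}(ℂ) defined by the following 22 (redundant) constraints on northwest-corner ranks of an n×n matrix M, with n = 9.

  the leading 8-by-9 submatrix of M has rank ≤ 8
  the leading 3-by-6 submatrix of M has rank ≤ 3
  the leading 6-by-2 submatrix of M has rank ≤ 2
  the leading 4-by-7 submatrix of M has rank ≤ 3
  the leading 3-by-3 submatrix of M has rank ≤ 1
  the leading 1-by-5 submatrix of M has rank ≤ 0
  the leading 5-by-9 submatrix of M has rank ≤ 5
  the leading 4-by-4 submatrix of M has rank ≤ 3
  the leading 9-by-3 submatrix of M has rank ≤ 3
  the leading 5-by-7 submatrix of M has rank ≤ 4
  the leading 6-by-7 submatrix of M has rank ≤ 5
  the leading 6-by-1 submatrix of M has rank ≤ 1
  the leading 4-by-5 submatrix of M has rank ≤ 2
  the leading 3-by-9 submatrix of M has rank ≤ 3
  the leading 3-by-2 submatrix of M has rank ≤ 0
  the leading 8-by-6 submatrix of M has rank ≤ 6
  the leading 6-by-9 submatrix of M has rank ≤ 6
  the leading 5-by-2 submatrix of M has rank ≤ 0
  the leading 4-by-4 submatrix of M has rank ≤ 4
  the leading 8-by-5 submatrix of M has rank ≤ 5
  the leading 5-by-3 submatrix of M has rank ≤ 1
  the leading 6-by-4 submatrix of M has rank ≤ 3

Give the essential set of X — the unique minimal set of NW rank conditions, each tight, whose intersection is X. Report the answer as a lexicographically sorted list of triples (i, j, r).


Recovering R(i,j) via the rank-extension bound from the 22 conditions:

  row 1: 0 | 0 | 0 | 0 | 0 | 1 | 1 | 1 | 1
  row 2: 0 | 0 | 1 | 1 | 1 | 2 | 2 | 2 | 2
  row 3: 0 | 0 | 1 | 2 | 2 | 3 | 3 | 3 | 3
  row 4: 0 | 0 | 1 | 2 | 2 | 3 | 3 | 4 | 4
  row 5: 0 | 0 | 1 | 2 | 3 | 4 | 4 | 5 | 5
  row 6: 1 | 1 | 2 | 3 | 4 | 5 | 5 | 6 | 6
  row 7: 1 | 2 | 3 | 4 | 5 | 6 | 6 | 7 | 7
  row 8: 1 | 2 | 3 | 4 | 5 | 6 | 7 | 8 | 8
  row 9: 1 | 2 | 3 | 4 | 5 | 6 | 7 | 8 | 9

the unique w with this rank table is (6, 3, 4, 8, 5, 1, 2, 7, 9).

Rothe diagram D(w) (15 cells), 4 SE-corners (essential conditions):

[(1, 5, 0), (4, 5, 2), (4, 7, 3), (5, 2, 0)]


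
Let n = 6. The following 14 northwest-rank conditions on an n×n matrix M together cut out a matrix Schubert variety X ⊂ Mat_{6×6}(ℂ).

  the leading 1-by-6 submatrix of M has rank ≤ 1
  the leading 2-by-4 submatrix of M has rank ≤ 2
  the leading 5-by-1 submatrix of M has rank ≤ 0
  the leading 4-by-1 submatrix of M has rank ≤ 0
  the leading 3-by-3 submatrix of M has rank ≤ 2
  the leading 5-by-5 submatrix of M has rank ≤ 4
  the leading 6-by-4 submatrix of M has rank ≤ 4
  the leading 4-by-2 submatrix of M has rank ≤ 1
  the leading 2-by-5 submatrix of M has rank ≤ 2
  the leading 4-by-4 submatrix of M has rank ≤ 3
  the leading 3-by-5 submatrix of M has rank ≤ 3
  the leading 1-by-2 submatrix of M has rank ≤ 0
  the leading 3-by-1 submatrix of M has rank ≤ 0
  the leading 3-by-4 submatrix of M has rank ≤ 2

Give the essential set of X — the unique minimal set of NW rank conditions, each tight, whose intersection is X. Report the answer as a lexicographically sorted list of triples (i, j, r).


Reconstructing r_w from the 14 given conditions:

  i=1: 0 0 1 1 1 1
  i=2: 0 1 2 2 2 2
  i=3: 0 1 2 2 3 3
  i=4: 0 1 2 3 4 4
  i=5: 0 1 2 3 4 5
  i=6: 1 2 3 4 5 6

giving w = (3, 2, 5, 4, 6, 1) via Δ²R.

Fulton essential set (3 of the 7 Rothe cells):

[(1, 2, 0), (3, 4, 2), (5, 1, 0)]
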